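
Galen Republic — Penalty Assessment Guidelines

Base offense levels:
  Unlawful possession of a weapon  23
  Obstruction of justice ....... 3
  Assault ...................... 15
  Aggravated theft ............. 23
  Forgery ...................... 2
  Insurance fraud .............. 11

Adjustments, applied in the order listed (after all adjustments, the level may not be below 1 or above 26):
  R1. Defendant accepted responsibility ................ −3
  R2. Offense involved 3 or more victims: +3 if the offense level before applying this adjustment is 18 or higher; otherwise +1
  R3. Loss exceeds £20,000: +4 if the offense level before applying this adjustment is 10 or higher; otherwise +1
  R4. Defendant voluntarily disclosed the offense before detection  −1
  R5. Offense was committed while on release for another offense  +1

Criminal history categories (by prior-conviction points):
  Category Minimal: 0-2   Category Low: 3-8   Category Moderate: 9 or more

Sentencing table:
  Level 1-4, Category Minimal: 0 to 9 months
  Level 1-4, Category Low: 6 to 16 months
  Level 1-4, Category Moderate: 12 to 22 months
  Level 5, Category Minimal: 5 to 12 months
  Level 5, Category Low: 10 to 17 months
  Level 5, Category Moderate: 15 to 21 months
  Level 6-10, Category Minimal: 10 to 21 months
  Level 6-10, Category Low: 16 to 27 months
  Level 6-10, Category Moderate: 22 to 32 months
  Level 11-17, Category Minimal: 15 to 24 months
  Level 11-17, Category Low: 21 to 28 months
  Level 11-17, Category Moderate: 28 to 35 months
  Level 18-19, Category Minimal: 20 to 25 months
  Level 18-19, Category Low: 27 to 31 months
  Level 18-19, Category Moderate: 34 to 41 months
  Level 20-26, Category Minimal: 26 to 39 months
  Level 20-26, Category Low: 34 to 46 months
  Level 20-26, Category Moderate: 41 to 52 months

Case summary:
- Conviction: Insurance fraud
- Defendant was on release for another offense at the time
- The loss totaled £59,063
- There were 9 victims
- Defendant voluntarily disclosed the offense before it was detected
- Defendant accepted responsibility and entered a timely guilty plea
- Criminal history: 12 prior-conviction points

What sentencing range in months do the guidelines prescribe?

Base offense level for insurance fraud: 11.
R1 applies: 11 − 3 = 8.
R2 applies (level before this adjustment is 8 < 18, so +1): 8 + 1 = 9.
R3 applies (level before this adjustment is 9 < 10, so +1): 9 + 1 = 10.
R4 applies: 10 − 1 = 9.
R5 applies: 9 + 1 = 10.
Final offense level: 10.
Criminal history: 12 prior points → Category Moderate (9+).
Level 10 falls in the 6-10 band.
Grid: Level 6-10 × Category Moderate = 22-32 months.

22-32 months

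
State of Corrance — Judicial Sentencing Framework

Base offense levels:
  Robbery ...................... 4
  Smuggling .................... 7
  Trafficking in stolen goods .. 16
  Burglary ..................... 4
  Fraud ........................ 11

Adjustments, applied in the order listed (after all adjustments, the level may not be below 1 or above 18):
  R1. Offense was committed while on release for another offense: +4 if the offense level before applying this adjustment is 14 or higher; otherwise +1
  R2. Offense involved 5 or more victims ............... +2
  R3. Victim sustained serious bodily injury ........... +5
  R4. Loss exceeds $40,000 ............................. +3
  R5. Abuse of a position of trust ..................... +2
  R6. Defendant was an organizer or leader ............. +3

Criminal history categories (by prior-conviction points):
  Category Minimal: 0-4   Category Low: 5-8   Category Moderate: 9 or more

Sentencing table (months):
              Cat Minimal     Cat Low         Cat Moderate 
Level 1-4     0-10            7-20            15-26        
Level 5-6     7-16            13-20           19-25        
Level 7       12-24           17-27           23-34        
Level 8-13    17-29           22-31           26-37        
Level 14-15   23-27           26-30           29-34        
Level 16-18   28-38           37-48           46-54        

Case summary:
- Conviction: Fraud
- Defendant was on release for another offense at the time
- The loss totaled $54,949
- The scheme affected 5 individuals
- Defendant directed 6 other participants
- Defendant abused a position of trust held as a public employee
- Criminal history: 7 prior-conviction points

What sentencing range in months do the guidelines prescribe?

37-48 months

Base offense level for fraud: 11.
R1 applies (level before this adjustment is 11 < 14, so +1): 11 + 1 = 12.
R2 applies: 12 + 2 = 14.
R4 applies: 14 + 3 = 17.
R5 applies: 17 + 2 = 19.
R6 applies: 19 + 3 = 22.
Level 22 exceeds the maximum of 18; capped at 18.
Final offense level: 18.
Criminal history: 7 prior points → Category Low (5-8).
Level 18 falls in the 16-18 band.
Grid: Level 16-18 × Category Low = 37-48 months.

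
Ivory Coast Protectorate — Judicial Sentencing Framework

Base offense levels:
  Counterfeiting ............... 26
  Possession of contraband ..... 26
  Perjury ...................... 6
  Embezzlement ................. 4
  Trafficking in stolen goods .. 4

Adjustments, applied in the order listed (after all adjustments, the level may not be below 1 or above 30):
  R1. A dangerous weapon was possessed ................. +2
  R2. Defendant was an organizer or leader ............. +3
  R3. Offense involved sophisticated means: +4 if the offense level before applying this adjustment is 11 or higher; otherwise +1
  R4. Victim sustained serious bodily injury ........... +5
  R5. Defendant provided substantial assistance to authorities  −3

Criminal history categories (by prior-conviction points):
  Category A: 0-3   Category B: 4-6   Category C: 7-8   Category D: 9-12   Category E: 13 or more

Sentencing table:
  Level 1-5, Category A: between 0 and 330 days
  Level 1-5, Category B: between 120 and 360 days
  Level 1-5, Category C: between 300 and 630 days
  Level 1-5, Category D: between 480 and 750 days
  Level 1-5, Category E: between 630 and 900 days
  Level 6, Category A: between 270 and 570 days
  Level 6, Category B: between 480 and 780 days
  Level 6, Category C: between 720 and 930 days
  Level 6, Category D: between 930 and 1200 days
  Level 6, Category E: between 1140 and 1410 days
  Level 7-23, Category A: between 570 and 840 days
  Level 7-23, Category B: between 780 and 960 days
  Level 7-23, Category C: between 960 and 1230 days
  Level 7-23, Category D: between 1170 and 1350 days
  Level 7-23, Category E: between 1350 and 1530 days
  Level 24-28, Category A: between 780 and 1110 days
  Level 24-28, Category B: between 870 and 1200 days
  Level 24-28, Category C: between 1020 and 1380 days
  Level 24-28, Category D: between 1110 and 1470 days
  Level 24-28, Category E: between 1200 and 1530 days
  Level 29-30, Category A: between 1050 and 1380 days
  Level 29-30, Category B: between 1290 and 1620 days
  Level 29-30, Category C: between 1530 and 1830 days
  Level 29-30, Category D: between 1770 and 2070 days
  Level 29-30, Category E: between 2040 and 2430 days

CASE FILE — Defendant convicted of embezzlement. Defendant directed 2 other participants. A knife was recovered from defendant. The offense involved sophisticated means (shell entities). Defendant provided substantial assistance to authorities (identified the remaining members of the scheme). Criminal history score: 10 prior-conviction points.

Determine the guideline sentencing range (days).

1170-1350 days

Base offense level for embezzlement: 4.
R1 applies: 4 + 2 = 6.
R2 applies: 6 + 3 = 9.
R3 applies (level before this adjustment is 9 < 11, so +1): 9 + 1 = 10.
R5 applies: 10 − 3 = 7.
Final offense level: 7.
Criminal history: 10 prior points → Category D (9-12).
Level 7 falls in the 7-23 band.
Grid: Level 7-23 × Category D = 1170-1350 days.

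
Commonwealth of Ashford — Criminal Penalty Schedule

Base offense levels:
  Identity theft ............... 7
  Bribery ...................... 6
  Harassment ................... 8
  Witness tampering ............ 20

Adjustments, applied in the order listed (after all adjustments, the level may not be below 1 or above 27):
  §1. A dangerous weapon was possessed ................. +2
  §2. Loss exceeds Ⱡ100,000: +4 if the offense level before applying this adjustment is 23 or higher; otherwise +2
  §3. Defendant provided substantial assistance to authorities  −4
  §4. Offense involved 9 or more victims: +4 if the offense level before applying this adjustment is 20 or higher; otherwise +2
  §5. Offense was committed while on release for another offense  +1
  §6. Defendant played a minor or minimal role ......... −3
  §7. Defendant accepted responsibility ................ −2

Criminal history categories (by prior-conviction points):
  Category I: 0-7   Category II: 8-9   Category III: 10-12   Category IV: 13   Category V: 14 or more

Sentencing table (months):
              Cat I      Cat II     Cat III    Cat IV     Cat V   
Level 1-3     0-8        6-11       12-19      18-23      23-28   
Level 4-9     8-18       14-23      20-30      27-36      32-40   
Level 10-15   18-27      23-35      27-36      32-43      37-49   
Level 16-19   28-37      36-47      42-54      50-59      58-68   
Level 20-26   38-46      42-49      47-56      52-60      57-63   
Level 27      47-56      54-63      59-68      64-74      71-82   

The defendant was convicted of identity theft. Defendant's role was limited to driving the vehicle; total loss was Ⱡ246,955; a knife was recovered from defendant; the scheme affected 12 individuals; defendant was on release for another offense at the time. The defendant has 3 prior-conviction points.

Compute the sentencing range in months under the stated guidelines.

Base offense level for identity theft: 7.
§1 applies: 7 + 2 = 9.
§2 applies (level before this adjustment is 9 < 23, so +2): 9 + 2 = 11.
§4 applies (level before this adjustment is 11 < 20, so +2): 11 + 2 = 13.
§5 applies: 13 + 1 = 14.
§6 applies: 14 − 3 = 11.
Final offense level: 11.
Criminal history: 3 prior points → Category I (0-7).
Level 11 falls in the 10-15 band.
Grid: Level 10-15 × Category I = 18-27 months.

18-27 months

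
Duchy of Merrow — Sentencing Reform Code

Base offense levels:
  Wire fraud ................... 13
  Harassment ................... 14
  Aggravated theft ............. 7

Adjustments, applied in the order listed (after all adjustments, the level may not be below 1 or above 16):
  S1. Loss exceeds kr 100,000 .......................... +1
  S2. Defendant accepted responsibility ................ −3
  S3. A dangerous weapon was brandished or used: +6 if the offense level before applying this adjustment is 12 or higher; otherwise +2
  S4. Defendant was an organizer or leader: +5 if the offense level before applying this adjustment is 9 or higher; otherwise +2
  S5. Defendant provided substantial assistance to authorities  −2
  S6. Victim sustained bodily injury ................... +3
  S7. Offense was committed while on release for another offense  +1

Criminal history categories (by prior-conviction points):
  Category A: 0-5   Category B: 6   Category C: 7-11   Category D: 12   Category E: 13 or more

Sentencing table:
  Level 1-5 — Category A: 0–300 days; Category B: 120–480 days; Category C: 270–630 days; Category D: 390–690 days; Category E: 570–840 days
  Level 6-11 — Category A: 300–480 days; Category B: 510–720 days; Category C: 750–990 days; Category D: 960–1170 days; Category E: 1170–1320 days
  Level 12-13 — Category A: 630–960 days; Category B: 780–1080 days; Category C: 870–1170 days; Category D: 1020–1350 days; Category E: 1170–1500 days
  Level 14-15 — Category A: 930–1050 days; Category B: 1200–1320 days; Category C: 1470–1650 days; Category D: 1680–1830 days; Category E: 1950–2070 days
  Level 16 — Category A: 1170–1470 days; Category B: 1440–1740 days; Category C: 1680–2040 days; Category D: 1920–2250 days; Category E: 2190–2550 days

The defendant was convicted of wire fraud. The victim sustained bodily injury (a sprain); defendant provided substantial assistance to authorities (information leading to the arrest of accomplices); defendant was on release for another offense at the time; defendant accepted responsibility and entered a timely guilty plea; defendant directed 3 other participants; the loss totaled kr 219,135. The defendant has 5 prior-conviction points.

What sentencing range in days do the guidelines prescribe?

Base offense level for wire fraud: 13.
S1 applies: 13 + 1 = 14.
S2 applies: 14 − 3 = 11.
S3 does not apply.
S4 applies (level before this adjustment is 11 ≥ 9, so +5): 11 + 5 = 16.
S5 applies: 16 − 2 = 14.
S6 applies: 14 + 3 = 17.
S7 applies: 17 + 1 = 18.
Level 18 exceeds the maximum of 16; capped at 16.
Final offense level: 16.
Criminal history: 5 prior points → Category A (0-5).
Level 16 falls in the 16 band.
Grid: Level 16 × Category A = 1170-1470 days.

1170-1470 days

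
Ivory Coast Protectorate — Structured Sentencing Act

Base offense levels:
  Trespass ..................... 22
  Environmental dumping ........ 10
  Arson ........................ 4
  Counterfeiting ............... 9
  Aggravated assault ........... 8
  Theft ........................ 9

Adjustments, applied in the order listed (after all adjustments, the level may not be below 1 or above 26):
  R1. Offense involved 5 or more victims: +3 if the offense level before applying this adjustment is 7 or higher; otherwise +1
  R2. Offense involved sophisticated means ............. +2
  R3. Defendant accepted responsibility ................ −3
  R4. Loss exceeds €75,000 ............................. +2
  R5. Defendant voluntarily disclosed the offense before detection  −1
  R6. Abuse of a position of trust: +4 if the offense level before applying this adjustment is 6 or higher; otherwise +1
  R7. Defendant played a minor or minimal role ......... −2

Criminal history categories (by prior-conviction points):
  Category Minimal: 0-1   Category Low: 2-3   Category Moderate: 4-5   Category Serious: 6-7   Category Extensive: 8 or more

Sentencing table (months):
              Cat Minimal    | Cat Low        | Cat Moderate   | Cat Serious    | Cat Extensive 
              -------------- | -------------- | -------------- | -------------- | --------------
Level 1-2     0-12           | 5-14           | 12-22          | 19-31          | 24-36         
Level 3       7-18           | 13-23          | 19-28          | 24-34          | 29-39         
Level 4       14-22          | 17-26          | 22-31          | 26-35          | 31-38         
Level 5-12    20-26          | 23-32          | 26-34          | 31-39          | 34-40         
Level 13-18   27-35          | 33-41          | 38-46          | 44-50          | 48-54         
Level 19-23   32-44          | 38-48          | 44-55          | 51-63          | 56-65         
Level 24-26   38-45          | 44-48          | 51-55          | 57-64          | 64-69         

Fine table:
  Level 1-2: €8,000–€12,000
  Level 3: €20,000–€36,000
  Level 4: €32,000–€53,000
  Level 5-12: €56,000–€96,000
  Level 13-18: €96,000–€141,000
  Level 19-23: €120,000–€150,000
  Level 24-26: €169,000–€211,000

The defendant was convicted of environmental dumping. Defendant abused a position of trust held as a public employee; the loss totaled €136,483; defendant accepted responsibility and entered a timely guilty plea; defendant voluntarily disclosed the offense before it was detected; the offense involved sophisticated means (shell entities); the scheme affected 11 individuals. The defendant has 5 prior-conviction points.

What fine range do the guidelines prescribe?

Base offense level for environmental dumping: 10.
R1 applies (level before this adjustment is 10 ≥ 7, so +3): 10 + 3 = 13.
R2 applies: 13 + 2 = 15.
R3 applies: 15 − 3 = 12.
R4 applies: 12 + 2 = 14.
R5 applies: 14 − 1 = 13.
R6 applies (level before this adjustment is 13 ≥ 6, so +4): 13 + 4 = 17.
Final offense level: 17.
Level 17 falls in the 13-18 band.
Fine table: Level 13-18 → €96,000–€141,000.

€96,000–€141,000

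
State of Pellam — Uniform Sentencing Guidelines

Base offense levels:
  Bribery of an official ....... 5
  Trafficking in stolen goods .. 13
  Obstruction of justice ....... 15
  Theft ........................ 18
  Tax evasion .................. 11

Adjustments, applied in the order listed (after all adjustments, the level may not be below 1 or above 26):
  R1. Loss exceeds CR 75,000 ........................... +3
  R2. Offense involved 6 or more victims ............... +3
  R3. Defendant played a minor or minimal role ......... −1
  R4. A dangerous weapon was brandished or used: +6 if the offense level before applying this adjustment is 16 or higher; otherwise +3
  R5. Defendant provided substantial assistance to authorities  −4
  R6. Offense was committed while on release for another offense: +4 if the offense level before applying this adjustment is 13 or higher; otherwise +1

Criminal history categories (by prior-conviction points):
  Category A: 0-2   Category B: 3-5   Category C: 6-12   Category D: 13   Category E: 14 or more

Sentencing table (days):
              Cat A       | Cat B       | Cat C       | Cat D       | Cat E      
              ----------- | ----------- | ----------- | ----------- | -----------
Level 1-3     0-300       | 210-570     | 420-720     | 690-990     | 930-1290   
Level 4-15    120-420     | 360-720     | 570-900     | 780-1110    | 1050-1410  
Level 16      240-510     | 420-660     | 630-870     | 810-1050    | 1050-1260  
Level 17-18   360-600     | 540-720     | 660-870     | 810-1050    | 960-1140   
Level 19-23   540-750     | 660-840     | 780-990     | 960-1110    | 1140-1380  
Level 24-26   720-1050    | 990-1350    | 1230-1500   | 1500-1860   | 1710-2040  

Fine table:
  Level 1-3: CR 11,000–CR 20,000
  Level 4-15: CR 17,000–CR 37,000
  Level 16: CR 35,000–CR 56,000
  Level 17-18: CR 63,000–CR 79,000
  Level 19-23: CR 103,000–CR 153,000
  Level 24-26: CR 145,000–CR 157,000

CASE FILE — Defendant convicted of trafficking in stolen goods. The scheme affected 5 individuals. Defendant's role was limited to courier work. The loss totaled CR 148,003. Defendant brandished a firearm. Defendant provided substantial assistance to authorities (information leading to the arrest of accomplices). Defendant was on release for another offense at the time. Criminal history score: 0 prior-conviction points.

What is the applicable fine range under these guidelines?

Base offense level for trafficking in stolen goods: 13.
R1 applies: 13 + 3 = 16.
R2 does not apply.
R3 applies: 16 − 1 = 15.
R4 applies (level before this adjustment is 15 < 16, so +3): 15 + 3 = 18.
R5 applies: 18 − 4 = 14.
R6 applies (level before this adjustment is 14 ≥ 13, so +4): 14 + 4 = 18.
Final offense level: 18.
Level 18 falls in the 17-18 band.
Fine table: Level 17-18 → CR 63,000–CR 79,000.

CR 63,000–CR 79,000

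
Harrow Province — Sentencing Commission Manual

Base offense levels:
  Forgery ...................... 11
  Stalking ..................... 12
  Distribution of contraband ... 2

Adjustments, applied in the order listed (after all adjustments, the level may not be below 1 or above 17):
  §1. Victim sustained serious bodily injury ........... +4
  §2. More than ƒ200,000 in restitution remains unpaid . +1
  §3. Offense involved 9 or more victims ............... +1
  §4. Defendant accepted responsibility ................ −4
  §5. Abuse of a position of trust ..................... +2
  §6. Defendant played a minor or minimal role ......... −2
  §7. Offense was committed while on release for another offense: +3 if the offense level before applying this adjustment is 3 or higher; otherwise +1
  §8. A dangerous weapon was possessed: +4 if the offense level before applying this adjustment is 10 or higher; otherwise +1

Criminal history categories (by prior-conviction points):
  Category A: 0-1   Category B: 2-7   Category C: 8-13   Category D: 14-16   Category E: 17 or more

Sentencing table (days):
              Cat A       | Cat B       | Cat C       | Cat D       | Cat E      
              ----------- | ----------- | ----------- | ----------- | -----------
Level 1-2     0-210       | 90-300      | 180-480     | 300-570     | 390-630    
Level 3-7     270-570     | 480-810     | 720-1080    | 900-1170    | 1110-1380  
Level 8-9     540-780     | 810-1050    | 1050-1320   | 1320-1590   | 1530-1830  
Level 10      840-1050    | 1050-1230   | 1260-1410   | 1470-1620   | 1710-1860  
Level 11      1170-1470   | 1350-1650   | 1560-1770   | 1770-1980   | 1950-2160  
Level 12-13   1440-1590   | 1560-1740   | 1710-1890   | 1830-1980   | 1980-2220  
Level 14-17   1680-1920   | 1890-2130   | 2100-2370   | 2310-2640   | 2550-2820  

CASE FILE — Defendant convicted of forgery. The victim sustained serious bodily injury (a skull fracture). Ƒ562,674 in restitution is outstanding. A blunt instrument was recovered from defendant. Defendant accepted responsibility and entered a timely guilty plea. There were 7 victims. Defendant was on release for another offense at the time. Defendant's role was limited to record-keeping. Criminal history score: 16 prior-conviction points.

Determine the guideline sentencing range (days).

2310-2640 days

Base offense level for forgery: 11.
§1 applies: 11 + 4 = 15.
§2 applies: 15 + 1 = 16.
§4 applies: 16 − 4 = 12.
§6 applies: 12 − 2 = 10.
§7 applies (level before this adjustment is 10 ≥ 3, so +3): 10 + 3 = 13.
§8 applies (level before this adjustment is 13 ≥ 10, so +4): 13 + 4 = 17.
Final offense level: 17.
Criminal history: 16 prior points → Category D (14-16).
Level 17 falls in the 14-17 band.
Grid: Level 14-17 × Category D = 2310-2640 days.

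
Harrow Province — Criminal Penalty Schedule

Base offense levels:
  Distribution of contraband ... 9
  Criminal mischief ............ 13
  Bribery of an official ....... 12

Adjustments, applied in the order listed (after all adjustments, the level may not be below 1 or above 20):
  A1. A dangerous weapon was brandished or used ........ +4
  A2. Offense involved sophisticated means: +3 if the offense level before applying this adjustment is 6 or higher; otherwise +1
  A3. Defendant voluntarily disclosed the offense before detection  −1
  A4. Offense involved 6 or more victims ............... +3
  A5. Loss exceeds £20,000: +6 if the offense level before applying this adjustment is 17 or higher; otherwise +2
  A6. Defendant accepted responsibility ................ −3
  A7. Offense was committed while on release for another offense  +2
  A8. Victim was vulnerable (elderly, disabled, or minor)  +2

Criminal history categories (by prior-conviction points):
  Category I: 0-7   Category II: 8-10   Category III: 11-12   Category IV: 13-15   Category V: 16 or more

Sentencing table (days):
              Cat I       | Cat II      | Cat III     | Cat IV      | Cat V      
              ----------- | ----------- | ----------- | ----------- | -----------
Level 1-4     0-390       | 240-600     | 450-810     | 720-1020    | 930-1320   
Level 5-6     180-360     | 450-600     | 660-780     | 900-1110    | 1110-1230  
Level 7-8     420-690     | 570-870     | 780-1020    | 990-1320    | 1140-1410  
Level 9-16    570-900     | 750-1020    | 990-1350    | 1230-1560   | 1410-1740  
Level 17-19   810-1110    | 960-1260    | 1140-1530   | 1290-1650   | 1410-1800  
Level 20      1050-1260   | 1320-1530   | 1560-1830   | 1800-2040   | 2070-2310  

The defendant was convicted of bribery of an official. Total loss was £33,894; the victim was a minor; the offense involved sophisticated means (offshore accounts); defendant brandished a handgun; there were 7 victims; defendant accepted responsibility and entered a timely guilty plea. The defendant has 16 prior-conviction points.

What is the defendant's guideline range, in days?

2070-2310 days

Base offense level for bribery of an official: 12.
A1 applies: 12 + 4 = 16.
A2 applies (level before this adjustment is 16 ≥ 6, so +3): 16 + 3 = 19.
A4 applies: 19 + 3 = 22.
A5 applies (level before this adjustment is 22 ≥ 17, so +6): 22 + 6 = 28.
A6 applies: 28 − 3 = 25.
A8 applies: 25 + 2 = 27.
Level 27 exceeds the maximum of 20; capped at 20.
Final offense level: 20.
Criminal history: 16 prior points → Category V (16+).
Level 20 falls in the 20 band.
Grid: Level 20 × Category V = 2070-2310 days.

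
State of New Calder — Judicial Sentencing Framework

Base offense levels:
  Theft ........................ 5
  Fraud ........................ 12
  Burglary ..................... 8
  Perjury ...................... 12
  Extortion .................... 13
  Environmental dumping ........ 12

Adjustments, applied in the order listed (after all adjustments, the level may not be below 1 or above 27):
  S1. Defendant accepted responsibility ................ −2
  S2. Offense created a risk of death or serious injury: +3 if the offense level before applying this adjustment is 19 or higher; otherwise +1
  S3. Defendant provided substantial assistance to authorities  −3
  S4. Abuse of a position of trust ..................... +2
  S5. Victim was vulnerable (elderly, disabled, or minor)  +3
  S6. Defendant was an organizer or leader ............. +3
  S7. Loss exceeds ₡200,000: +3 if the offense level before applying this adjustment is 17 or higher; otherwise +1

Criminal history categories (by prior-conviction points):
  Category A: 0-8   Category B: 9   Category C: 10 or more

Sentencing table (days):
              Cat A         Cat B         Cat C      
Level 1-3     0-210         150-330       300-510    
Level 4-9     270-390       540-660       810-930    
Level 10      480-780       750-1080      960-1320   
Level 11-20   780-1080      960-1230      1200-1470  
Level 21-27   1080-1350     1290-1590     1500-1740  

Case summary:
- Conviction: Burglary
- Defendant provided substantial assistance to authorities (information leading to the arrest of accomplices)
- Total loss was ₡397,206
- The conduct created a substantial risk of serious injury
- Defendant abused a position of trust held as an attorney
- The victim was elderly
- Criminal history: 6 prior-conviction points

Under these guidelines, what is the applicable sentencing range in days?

Base offense level for burglary: 8.
S2 applies (level before this adjustment is 8 < 19, so +1): 8 + 1 = 9.
S3 applies: 9 − 3 = 6.
S4 applies: 6 + 2 = 8.
S5 applies: 8 + 3 = 11.
S6 does not apply.
S7 applies (level before this adjustment is 11 < 17, so +1): 11 + 1 = 12.
Final offense level: 12.
Criminal history: 6 prior points → Category A (0-8).
Level 12 falls in the 11-20 band.
Grid: Level 11-20 × Category A = 780-1080 days.

780-1080 days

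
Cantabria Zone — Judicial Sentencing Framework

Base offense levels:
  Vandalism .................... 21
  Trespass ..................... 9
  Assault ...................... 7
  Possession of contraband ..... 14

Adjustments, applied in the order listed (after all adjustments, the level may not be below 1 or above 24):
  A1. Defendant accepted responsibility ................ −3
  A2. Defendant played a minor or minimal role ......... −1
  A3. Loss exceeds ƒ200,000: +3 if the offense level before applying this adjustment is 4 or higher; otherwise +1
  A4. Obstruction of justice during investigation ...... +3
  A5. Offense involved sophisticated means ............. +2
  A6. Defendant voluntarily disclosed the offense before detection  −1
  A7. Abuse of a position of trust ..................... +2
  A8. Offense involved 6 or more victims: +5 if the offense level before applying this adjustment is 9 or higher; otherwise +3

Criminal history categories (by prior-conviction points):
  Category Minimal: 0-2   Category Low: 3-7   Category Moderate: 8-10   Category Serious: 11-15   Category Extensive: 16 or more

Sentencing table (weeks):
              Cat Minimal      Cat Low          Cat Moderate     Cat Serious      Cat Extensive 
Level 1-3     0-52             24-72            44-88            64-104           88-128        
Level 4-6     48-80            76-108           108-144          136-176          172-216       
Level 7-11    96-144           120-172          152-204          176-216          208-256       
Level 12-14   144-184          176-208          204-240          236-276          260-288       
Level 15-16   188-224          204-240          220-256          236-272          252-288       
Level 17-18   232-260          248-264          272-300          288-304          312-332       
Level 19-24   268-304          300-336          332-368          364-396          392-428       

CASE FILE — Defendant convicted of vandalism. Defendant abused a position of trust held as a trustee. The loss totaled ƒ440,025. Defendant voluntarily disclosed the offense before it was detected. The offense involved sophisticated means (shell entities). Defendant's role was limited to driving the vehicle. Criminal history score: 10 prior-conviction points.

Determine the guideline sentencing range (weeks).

Base offense level for vandalism: 21.
A1 does not apply.
A2 applies: 21 − 1 = 20.
A3 applies (level before this adjustment is 20 ≥ 4, so +3): 20 + 3 = 23.
A5 applies: 23 + 2 = 25.
A6 applies: 25 − 1 = 24.
A7 applies: 24 + 2 = 26.
Level 26 exceeds the maximum of 24; capped at 24.
Final offense level: 24.
Criminal history: 10 prior points → Category Moderate (8-10).
Level 24 falls in the 19-24 band.
Grid: Level 19-24 × Category Moderate = 332-368 weeks.

332-368 weeks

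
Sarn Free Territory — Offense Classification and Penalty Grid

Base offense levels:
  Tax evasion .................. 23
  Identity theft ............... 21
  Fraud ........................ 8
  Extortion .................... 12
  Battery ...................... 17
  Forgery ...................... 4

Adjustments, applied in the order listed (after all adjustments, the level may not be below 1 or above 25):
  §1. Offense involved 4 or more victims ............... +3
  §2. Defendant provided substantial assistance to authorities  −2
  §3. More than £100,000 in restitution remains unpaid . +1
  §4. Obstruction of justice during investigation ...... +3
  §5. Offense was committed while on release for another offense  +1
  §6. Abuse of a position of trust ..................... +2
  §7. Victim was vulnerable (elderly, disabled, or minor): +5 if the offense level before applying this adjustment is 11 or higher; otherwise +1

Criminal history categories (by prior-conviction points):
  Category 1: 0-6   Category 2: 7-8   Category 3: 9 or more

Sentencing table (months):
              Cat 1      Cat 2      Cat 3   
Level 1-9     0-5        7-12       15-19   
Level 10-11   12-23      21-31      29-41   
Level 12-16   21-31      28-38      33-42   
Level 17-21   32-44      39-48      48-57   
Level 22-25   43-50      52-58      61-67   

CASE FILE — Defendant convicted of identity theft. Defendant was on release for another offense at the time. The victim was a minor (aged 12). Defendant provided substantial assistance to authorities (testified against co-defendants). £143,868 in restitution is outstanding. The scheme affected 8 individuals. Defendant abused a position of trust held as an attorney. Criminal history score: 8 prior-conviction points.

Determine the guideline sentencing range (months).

Base offense level for identity theft: 21.
§1 applies: 21 + 3 = 24.
§2 applies: 24 − 2 = 22.
§3 applies: 22 + 1 = 23.
§5 applies: 23 + 1 = 24.
§6 applies: 24 + 2 = 26.
§7 applies (level before this adjustment is 26 ≥ 11, so +5): 26 + 5 = 31.
Level 31 exceeds the maximum of 25; capped at 25.
Final offense level: 25.
Criminal history: 8 prior points → Category 2 (7-8).
Level 25 falls in the 22-25 band.
Grid: Level 22-25 × Category 2 = 52-58 months.

52-58 months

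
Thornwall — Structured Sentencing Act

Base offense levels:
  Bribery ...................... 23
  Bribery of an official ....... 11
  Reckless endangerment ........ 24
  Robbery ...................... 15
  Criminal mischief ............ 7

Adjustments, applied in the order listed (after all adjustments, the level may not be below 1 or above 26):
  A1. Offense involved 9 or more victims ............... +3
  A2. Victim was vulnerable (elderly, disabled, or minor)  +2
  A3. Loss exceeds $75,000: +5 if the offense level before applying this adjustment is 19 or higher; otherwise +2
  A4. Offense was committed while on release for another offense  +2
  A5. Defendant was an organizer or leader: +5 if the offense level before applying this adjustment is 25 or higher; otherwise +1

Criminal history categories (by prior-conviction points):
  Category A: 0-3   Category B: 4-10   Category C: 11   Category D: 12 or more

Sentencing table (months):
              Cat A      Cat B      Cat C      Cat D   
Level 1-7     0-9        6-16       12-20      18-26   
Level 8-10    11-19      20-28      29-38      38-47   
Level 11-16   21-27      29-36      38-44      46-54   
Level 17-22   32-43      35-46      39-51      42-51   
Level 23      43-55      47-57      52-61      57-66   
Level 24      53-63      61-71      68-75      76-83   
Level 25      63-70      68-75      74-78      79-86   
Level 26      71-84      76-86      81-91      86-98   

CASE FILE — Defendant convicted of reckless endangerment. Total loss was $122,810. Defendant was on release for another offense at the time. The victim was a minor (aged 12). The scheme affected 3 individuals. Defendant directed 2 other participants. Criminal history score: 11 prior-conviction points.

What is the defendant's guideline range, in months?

Base offense level for reckless endangerment: 24.
A2 applies: 24 + 2 = 26.
A3 applies (level before this adjustment is 26 ≥ 19, so +5): 26 + 5 = 31.
A4 applies: 31 + 2 = 33.
A5 applies (level before this adjustment is 33 ≥ 25, so +5): 33 + 5 = 38.
Level 38 exceeds the maximum of 26; capped at 26.
Final offense level: 26.
Criminal history: 11 prior points → Category C (11).
Level 26 falls in the 26 band.
Grid: Level 26 × Category C = 81-91 months.

81-91 months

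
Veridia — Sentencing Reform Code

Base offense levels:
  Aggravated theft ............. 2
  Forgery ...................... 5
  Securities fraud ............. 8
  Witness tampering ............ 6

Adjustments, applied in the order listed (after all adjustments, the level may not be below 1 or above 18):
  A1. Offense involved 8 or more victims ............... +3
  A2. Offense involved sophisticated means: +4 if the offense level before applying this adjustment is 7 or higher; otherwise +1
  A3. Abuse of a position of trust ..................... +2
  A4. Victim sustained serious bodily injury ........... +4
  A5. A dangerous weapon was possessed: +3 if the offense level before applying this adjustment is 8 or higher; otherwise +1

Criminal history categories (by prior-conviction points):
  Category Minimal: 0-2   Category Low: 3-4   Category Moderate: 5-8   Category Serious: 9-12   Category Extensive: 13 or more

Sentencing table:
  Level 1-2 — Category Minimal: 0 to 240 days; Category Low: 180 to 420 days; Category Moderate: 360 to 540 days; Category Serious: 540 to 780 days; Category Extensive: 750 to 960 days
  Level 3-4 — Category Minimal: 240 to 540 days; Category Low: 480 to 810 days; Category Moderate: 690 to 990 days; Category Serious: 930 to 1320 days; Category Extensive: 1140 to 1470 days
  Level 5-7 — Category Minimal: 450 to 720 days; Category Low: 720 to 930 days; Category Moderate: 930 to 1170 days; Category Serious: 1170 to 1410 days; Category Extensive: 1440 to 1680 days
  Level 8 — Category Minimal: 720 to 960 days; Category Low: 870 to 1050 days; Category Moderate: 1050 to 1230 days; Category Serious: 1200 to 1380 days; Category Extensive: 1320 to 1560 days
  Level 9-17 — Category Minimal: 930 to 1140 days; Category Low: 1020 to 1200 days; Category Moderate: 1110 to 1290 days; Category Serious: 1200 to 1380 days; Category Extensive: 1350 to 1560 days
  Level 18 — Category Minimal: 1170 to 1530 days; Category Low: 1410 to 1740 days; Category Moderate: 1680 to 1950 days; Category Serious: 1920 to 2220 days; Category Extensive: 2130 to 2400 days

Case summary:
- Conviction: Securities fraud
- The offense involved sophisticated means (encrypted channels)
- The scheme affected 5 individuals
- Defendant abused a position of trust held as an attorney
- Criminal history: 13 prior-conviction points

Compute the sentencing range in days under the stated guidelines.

1350-1560 days

Base offense level for securities fraud: 8.
A1 does not apply.
A2 applies (level before this adjustment is 8 ≥ 7, so +4): 8 + 4 = 12.
A3 applies: 12 + 2 = 14.
Final offense level: 14.
Criminal history: 13 prior points → Category Extensive (13+).
Level 14 falls in the 9-17 band.
Grid: Level 9-17 × Category Extensive = 1350-1560 days.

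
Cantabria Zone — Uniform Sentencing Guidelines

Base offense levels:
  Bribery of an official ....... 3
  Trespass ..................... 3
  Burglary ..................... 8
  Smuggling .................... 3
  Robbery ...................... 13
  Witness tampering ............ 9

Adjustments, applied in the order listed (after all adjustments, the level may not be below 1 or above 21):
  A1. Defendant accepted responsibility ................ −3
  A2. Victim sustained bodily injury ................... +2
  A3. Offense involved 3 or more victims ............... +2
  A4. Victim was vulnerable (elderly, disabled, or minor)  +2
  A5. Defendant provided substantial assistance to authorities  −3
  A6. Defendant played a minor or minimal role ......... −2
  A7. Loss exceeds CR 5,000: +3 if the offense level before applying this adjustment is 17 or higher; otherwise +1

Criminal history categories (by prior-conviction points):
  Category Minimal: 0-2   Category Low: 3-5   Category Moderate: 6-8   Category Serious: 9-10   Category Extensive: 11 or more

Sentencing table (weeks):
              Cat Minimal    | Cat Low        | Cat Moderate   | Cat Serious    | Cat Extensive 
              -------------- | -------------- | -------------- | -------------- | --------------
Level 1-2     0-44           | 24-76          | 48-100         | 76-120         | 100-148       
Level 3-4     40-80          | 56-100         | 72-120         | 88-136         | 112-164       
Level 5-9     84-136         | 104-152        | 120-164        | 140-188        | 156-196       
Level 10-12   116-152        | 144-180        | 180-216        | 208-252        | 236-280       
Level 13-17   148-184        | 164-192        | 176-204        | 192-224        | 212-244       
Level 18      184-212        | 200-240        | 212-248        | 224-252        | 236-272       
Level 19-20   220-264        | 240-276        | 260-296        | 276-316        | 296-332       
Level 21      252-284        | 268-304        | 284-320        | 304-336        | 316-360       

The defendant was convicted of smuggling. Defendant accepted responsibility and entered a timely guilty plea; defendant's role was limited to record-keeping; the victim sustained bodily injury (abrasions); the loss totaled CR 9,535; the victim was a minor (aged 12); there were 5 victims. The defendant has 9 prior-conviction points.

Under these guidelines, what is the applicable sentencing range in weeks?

Base offense level for smuggling: 3.
A1 applies: 3 − 3 = 0.
A2 applies: 0 + 2 = 2.
A3 applies: 2 + 2 = 4.
A4 applies: 4 + 2 = 6.
A5 does not apply.
A6 applies: 6 − 2 = 4.
A7 applies (level before this adjustment is 4 < 17, so +1): 4 + 1 = 5.
Final offense level: 5.
Criminal history: 9 prior points → Category Serious (9-10).
Level 5 falls in the 5-9 band.
Grid: Level 5-9 × Category Serious = 140-188 weeks.

140-188 weeks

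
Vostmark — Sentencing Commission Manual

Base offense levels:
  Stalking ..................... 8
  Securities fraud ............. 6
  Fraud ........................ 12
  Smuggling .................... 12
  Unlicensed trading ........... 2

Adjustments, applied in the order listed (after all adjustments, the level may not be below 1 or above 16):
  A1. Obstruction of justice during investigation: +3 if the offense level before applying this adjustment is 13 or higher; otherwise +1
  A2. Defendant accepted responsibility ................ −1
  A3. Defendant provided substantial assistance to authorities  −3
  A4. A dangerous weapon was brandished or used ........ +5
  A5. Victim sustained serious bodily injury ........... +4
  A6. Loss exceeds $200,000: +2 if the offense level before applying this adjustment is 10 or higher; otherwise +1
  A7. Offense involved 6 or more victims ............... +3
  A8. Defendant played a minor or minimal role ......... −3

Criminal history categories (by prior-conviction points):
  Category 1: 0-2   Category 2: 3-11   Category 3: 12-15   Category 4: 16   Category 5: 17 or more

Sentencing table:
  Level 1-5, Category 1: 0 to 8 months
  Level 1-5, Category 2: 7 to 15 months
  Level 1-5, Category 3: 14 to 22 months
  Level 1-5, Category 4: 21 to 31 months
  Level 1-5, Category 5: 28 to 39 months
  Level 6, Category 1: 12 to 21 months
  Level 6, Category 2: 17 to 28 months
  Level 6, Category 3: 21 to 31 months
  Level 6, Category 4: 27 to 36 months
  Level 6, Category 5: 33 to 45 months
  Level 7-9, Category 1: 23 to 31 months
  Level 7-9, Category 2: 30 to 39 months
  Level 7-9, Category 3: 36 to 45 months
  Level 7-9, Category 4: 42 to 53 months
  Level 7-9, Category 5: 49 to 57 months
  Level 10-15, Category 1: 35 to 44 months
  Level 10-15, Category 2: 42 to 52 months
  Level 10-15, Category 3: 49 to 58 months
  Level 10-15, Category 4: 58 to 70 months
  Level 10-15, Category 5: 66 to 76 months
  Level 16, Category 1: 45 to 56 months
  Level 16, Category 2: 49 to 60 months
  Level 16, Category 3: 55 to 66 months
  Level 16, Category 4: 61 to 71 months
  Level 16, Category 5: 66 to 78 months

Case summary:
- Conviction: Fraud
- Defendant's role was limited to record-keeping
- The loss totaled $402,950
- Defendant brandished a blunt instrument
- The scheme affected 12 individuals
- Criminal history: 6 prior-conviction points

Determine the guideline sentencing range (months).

Base offense level for fraud: 12.
A1 does not apply.
A2 does not apply.
A4 applies: 12 + 5 = 17.
A6 applies (level before this adjustment is 17 ≥ 10, so +2): 17 + 2 = 19.
A7 applies: 19 + 3 = 22.
A8 applies: 22 − 3 = 19.
Level 19 exceeds the maximum of 16; capped at 16.
Final offense level: 16.
Criminal history: 6 prior points → Category 2 (3-11).
Level 16 falls in the 16 band.
Grid: Level 16 × Category 2 = 49-60 months.

49-60 months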